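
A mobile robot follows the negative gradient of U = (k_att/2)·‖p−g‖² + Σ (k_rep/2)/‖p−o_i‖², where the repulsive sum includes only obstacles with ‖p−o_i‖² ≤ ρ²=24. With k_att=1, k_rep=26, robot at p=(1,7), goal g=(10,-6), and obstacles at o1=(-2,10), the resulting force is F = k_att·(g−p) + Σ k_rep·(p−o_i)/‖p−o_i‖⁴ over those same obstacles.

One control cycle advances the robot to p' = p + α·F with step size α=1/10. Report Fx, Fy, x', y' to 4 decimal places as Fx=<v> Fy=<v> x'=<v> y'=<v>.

Fx=9.2407 Fy=-13.2407 x'=1.9241 y'=5.6759

F_att = 1·(g−p) = 1·(9,-13) = (9.0000,-13.0000)
o1: d²=18 ≤ ρ²=24; F_rep = 26·(3,-3)/18² = (0.2407,-0.2407)
F = F_att + ΣF_rep = (9.2407,-13.2407)
p' = p + 1/10·F = (1.9241,5.6759)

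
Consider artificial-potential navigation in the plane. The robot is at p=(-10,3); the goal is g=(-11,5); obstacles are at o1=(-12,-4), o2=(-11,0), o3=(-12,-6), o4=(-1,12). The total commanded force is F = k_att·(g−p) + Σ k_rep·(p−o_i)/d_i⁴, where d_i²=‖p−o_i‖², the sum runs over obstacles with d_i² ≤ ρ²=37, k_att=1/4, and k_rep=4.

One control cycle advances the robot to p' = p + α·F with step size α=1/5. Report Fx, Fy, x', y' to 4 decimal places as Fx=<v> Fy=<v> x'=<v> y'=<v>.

F_att = 1/4·(g−p) = 1/4·(-1,2) = (-0.2500,0.5000)
o1: d²=53 > ρ²=37 → inactive
o2: d²=10 ≤ ρ²=37; F_rep = 4·(1,3)/10² = (0.0400,0.1200)
o3: d²=85 > ρ²=37 → inactive
o4: d²=162 > ρ²=37 → inactive
F = F_att + ΣF_rep = (-0.2100,0.6200)
p' = p + 1/5·F = (-10.0420,3.1240)

Fx=-0.2100 Fy=0.6200 x'=-10.0420 y'=3.1240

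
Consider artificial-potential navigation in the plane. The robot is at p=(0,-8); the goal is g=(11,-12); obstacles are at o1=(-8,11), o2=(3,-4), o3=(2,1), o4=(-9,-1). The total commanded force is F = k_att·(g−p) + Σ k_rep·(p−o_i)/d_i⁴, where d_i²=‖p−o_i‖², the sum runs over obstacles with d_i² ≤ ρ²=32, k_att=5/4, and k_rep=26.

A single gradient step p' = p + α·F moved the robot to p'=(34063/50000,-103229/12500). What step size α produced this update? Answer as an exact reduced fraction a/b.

α = 1/20

F_att = 5/4·(g−p) = 5/4·(11,-4) = (13.7500,-5.0000)
o1: d²=425 > ρ²=32 → inactive
o2: d²=25 ≤ ρ²=32; F_rep = 26·(-3,-4)/25² = (-0.1248,-0.1664)
o3: d²=85 > ρ²=32 → inactive
o4: d²=130 > ρ²=32 → inactive
F = F_att + ΣF_rep = (13.6252,-5.1664)
Δp = p'−p = (0.6813,-0.2583); α = Δx/Fx = (34063/50000) / (34063/2500) = 1/20
check: Δy/Fy = (-3229/12500) / (-3229/625) = 1/20 ✓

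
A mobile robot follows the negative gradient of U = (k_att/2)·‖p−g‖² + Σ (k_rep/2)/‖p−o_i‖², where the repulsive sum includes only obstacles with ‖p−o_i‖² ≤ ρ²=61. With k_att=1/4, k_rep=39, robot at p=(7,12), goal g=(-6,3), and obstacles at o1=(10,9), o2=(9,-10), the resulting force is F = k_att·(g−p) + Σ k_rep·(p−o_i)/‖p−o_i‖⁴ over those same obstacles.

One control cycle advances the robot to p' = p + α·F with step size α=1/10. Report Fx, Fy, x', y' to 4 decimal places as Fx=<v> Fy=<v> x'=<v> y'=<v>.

Fx=-3.6111 Fy=-1.8889 x'=6.6389 y'=11.8111

F_att = 1/4·(g−p) = 1/4·(-13,-9) = (-3.2500,-2.2500)
o1: d²=18 ≤ ρ²=61; F_rep = 39·(-3,3)/18² = (-0.3611,0.3611)
o2: d²=488 > ρ²=61 → inactive
F = F_att + ΣF_rep = (-3.6111,-1.8889)
p' = p + 1/10·F = (6.6389,11.8111)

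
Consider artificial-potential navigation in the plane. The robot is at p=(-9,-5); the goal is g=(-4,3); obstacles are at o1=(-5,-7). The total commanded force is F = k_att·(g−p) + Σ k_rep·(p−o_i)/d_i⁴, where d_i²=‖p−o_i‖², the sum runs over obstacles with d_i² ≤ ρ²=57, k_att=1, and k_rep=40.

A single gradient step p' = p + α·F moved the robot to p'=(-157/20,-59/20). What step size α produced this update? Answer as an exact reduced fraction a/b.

α = 1/4

F_att = 1·(g−p) = 1·(5,8) = (5.0000,8.0000)
o1: d²=20 ≤ ρ²=57; F_rep = 40·(-4,2)/20² = (-0.4000,0.2000)
F = F_att + ΣF_rep = (4.6000,8.2000)
Δp = p'−p = (1.1500,2.0500); α = Δx/Fx = (23/20) / (23/5) = 1/4
check: Δy/Fy = (41/20) / (41/5) = 1/4 ✓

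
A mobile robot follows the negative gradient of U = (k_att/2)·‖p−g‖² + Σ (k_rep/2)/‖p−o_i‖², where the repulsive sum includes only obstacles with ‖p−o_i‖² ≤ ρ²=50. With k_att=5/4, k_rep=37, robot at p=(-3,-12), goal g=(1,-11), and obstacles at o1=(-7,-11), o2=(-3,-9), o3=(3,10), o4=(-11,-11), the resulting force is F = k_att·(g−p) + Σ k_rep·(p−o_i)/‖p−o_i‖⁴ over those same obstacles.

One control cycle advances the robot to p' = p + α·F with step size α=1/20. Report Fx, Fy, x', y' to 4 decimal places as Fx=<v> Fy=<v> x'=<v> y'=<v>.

F_att = 5/4·(g−p) = 5/4·(4,1) = (5.0000,1.2500)
o1: d²=17 ≤ ρ²=50; F_rep = 37·(4,-1)/17² = (0.5121,-0.1280)
o2: d²=9 ≤ ρ²=50; F_rep = 37·(0,-3)/9² = (0.0000,-1.3704)
o3: d²=520 > ρ²=50 → inactive
o4: d²=65 > ρ²=50 → inactive
F = F_att + ΣF_rep = (5.5121,-0.2484)
p' = p + 1/20·F = (-2.7244,-12.0124)

Fx=5.5121 Fy=-0.2484 x'=-2.7244 y'=-12.0124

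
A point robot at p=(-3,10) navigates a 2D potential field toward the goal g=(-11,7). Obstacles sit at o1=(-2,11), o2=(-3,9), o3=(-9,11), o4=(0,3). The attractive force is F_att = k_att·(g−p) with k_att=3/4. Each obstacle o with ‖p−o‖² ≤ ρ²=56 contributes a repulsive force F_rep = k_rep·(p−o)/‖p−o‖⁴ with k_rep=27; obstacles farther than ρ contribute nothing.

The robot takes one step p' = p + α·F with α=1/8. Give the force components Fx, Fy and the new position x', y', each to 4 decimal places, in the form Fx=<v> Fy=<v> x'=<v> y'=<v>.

Fx=-12.6317 Fy=17.9803 x'=-4.5790 y'=12.2475

F_att = 3/4·(g−p) = 3/4·(-8,-3) = (-6.0000,-2.2500)
o1: d²=2 ≤ ρ²=56; F_rep = 27·(-1,-1)/2² = (-6.7500,-6.7500)
o2: d²=1 ≤ ρ²=56; F_rep = 27·(0,1)/1² = (0.0000,27.0000)
o3: d²=37 ≤ ρ²=56; F_rep = 27·(6,-1)/37² = (0.1183,-0.0197)
o4: d²=58 > ρ²=56 → inactive
F = F_att + ΣF_rep = (-12.6317,17.9803)
p' = p + 1/8·F = (-4.5790,12.2475)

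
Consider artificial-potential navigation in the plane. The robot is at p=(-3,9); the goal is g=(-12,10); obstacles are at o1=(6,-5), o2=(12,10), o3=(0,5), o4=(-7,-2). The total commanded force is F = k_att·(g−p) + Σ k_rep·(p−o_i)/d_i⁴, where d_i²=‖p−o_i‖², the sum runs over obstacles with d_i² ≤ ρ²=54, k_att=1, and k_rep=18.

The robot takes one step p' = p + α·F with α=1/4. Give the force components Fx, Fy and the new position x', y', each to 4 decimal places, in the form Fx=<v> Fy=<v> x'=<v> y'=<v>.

F_att = 1·(g−p) = 1·(-9,1) = (-9.0000,1.0000)
o1: d²=277 > ρ²=54 → inactive
o2: d²=226 > ρ²=54 → inactive
o3: d²=25 ≤ ρ²=54; F_rep = 18·(-3,4)/25² = (-0.0864,0.1152)
o4: d²=137 > ρ²=54 → inactive
F = F_att + ΣF_rep = (-9.0864,1.1152)
p' = p + 1/4·F = (-5.2716,9.2788)

Fx=-9.0864 Fy=1.1152 x'=-5.2716 y'=9.2788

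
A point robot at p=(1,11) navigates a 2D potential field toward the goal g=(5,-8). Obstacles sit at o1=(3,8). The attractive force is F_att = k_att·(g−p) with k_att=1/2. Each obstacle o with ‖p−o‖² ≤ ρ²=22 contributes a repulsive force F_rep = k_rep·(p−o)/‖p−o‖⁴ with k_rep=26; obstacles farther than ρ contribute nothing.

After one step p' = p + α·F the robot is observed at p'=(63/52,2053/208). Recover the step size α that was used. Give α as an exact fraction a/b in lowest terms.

α = 1/8

F_att = 1/2·(g−p) = 1/2·(4,-19) = (2.0000,-9.5000)
o1: d²=13 ≤ ρ²=22; F_rep = 26·(-2,3)/13² = (-0.3077,0.4615)
F = F_att + ΣF_rep = (1.6923,-9.0385)
Δp = p'−p = (0.2115,-1.1298); α = Δx/Fx = (11/52) / (22/13) = 1/8
check: Δy/Fy = (-235/208) / (-235/26) = 1/8 ✓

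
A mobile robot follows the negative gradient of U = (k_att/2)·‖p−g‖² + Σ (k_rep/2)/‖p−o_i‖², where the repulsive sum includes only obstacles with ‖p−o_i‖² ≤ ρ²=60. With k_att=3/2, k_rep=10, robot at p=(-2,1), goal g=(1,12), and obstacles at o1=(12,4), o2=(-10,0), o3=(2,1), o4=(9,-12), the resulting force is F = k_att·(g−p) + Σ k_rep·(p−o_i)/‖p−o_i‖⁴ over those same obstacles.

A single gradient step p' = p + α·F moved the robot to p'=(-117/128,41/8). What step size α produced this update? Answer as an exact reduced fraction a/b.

F_att = 3/2·(g−p) = 3/2·(3,11) = (4.5000,16.5000)
o1: d²=205 > ρ²=60 → inactive
o2: d²=65 > ρ²=60 → inactive
o3: d²=16 ≤ ρ²=60; F_rep = 10·(-4,0)/16² = (-0.1562,0.0000)
o4: d²=290 > ρ²=60 → inactive
F = F_att + ΣF_rep = (4.3438,16.5000)
Δp = p'−p = (1.0859,4.1250); α = Δx/Fx = (139/128) / (139/32) = 1/4
check: Δy/Fy = (33/8) / (33/2) = 1/4 ✓

α = 1/4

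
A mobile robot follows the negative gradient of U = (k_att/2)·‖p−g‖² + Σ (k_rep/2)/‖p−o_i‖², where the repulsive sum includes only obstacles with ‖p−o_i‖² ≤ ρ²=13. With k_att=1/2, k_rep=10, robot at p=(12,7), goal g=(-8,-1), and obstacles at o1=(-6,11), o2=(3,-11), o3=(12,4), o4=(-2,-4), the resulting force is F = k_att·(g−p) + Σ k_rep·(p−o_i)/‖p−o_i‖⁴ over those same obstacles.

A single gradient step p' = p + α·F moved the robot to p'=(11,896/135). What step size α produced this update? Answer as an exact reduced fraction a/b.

F_att = 1/2·(g−p) = 1/2·(-20,-8) = (-10.0000,-4.0000)
o1: d²=340 > ρ²=13 → inactive
o2: d²=405 > ρ²=13 → inactive
o3: d²=9 ≤ ρ²=13; F_rep = 10·(0,3)/9² = (0.0000,0.3704)
o4: d²=317 > ρ²=13 → inactive
F = F_att + ΣF_rep = (-10.0000,-3.6296)
Δp = p'−p = (-1.0000,-0.3630); α = Δx/Fx = (-1) / (-10) = 1/10
check: Δy/Fy = (-49/135) / (-98/27) = 1/10 ✓

α = 1/10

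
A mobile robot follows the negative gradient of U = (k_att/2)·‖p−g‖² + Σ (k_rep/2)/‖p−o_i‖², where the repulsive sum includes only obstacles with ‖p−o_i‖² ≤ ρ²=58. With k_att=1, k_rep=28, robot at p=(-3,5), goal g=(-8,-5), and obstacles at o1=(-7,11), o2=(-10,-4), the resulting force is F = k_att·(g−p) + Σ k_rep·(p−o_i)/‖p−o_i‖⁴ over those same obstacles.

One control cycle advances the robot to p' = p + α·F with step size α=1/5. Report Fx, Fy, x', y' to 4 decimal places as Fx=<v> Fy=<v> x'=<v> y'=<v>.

F_att = 1·(g−p) = 1·(-5,-10) = (-5.0000,-10.0000)
o1: d²=52 ≤ ρ²=58; F_rep = 28·(4,-6)/52² = (0.0414,-0.0621)
o2: d²=130 > ρ²=58 → inactive
F = F_att + ΣF_rep = (-4.9586,-10.0621)
p' = p + 1/5·F = (-3.9917,2.9876)

Fx=-4.9586 Fy=-10.0621 x'=-3.9917 y'=2.9876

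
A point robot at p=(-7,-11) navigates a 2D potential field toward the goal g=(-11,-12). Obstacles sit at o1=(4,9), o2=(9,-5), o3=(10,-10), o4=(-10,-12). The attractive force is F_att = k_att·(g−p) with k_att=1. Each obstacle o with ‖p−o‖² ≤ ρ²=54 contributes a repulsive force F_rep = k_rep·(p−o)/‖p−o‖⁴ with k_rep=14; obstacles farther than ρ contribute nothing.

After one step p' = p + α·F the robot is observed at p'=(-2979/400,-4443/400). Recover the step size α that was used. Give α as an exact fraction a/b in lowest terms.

F_att = 1·(g−p) = 1·(-4,-1) = (-4.0000,-1.0000)
o1: d²=521 > ρ²=54 → inactive
o2: d²=292 > ρ²=54 → inactive
o3: d²=290 > ρ²=54 → inactive
o4: d²=10 ≤ ρ²=54; F_rep = 14·(3,1)/10² = (0.4200,0.1400)
F = F_att + ΣF_rep = (-3.5800,-0.8600)
Δp = p'−p = (-0.4475,-0.1075); α = Δx/Fx = (-179/400) / (-179/50) = 1/8
check: Δy/Fy = (-43/400) / (-43/50) = 1/8 ✓

α = 1/8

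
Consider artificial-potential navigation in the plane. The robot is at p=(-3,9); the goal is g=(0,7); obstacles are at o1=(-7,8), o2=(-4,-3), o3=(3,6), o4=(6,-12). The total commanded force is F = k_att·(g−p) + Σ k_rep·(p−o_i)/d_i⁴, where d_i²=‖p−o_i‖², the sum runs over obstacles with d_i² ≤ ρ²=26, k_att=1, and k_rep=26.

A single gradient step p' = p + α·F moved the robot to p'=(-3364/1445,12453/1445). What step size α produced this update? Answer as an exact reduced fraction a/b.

F_att = 1·(g−p) = 1·(3,-2) = (3.0000,-2.0000)
o1: d²=17 ≤ ρ²=26; F_rep = 26·(4,1)/17² = (0.3599,0.0900)
o2: d²=145 > ρ²=26 → inactive
o3: d²=45 > ρ²=26 → inactive
o4: d²=522 > ρ²=26 → inactive
F = F_att + ΣF_rep = (3.3599,-1.9100)
Δp = p'−p = (0.6720,-0.3820); α = Δx/Fx = (971/1445) / (971/289) = 1/5
check: Δy/Fy = (-552/1445) / (-552/289) = 1/5 ✓

α = 1/5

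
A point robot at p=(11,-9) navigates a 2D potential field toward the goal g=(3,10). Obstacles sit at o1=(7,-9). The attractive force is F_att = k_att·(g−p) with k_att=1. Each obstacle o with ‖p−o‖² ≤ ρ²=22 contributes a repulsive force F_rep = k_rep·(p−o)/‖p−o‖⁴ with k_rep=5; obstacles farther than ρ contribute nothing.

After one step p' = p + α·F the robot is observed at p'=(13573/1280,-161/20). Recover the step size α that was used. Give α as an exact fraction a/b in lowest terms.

F_att = 1·(g−p) = 1·(-8,19) = (-8.0000,19.0000)
o1: d²=16 ≤ ρ²=22; F_rep = 5·(4,0)/16² = (0.0781,0.0000)
F = F_att + ΣF_rep = (-7.9219,19.0000)
Δp = p'−p = (-0.3961,0.9500); α = Δx/Fx = (-507/1280) / (-507/64) = 1/20
check: Δy/Fy = (19/20) / (19) = 1/20 ✓

α = 1/20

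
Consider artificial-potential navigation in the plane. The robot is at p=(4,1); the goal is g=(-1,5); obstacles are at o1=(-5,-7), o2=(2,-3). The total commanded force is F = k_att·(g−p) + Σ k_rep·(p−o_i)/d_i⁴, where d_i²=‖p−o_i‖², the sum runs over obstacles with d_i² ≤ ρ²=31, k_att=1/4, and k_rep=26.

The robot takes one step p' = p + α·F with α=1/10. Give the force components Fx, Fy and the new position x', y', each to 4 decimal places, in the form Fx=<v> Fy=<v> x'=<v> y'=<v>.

Fx=-1.1200 Fy=1.2600 x'=3.8880 y'=1.1260

F_att = 1/4·(g−p) = 1/4·(-5,4) = (-1.2500,1.0000)
o1: d²=145 > ρ²=31 → inactive
o2: d²=20 ≤ ρ²=31; F_rep = 26·(2,4)/20² = (0.1300,0.2600)
F = F_att + ΣF_rep = (-1.1200,1.2600)
p' = p + 1/10·F = (3.8880,1.1260)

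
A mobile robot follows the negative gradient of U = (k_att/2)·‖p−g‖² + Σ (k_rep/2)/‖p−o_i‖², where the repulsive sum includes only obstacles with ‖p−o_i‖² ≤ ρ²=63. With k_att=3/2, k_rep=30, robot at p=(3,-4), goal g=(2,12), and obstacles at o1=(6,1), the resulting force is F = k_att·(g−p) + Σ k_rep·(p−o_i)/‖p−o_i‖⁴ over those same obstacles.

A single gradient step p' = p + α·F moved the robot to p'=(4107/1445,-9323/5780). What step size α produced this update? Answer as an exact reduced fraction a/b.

α = 1/10

F_att = 3/2·(g−p) = 3/2·(-1,16) = (-1.5000,24.0000)
o1: d²=34 ≤ ρ²=63; F_rep = 30·(-3,-5)/34² = (-0.0779,-0.1298)
F = F_att + ΣF_rep = (-1.5779,23.8702)
Δp = p'−p = (-0.1578,2.3870); α = Δx/Fx = (-228/1445) / (-456/289) = 1/10
check: Δy/Fy = (13797/5780) / (13797/578) = 1/10 ✓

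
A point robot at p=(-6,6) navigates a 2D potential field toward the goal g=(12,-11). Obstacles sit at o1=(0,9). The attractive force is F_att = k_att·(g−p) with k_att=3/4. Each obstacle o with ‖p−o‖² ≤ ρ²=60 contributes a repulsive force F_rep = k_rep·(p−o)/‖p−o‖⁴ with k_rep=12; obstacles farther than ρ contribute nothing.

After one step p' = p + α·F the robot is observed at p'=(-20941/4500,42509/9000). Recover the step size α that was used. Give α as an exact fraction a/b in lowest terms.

α = 1/10

F_att = 3/4·(g−p) = 3/4·(18,-17) = (13.5000,-12.7500)
o1: d²=45 ≤ ρ²=60; F_rep = 12·(-6,-3)/45² = (-0.0356,-0.0178)
F = F_att + ΣF_rep = (13.4644,-12.7678)
Δp = p'−p = (1.3464,-1.2768); α = Δx/Fx = (6059/4500) / (6059/450) = 1/10
check: Δy/Fy = (-11491/9000) / (-11491/900) = 1/10 ✓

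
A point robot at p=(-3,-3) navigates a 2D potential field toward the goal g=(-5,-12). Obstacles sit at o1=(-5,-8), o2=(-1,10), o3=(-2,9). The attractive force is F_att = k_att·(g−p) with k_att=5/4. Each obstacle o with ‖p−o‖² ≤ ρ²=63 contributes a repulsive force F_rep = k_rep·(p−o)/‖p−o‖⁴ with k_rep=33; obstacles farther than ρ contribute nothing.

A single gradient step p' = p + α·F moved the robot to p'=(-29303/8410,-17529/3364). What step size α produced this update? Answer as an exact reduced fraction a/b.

F_att = 5/4·(g−p) = 5/4·(-2,-9) = (-2.5000,-11.2500)
o1: d²=29 ≤ ρ²=63; F_rep = 33·(2,5)/29² = (0.0785,0.1962)
o2: d²=173 > ρ²=63 → inactive
o3: d²=145 > ρ²=63 → inactive
F = F_att + ΣF_rep = (-2.4215,-11.0538)
Δp = p'−p = (-0.4843,-2.2108); α = Δx/Fx = (-4073/8410) / (-4073/1682) = 1/5
check: Δy/Fy = (-7437/3364) / (-37185/3364) = 1/5 ✓

α = 1/5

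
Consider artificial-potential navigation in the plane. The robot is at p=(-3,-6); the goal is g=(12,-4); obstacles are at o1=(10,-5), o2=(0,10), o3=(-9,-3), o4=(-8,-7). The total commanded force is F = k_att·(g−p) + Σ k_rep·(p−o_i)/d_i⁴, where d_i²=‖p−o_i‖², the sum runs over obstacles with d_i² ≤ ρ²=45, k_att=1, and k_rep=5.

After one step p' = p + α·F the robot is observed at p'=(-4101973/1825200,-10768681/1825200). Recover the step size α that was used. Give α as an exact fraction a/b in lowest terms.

α = 1/20

F_att = 1·(g−p) = 1·(15,2) = (15.0000,2.0000)
o1: d²=170 > ρ²=45 → inactive
o2: d²=265 > ρ²=45 → inactive
o3: d²=45 ≤ ρ²=45; F_rep = 5·(6,-3)/45² = (0.0148,-0.0074)
o4: d²=26 ≤ ρ²=45; F_rep = 5·(5,1)/26² = (0.0370,0.0074)
F = F_att + ΣF_rep = (15.0518,2.0000)
Δp = p'−p = (0.7526,0.1000); α = Δx/Fx = (1373627/1825200) / (1373627/91260) = 1/20
check: Δy/Fy = (182519/1825200) / (182519/91260) = 1/20 ✓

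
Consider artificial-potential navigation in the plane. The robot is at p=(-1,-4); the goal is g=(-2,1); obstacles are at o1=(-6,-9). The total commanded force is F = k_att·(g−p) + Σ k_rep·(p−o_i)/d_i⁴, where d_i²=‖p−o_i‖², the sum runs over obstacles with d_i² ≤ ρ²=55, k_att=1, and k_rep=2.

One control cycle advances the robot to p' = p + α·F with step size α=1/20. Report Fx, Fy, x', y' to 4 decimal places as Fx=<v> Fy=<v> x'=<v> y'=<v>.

Fx=-0.9960 Fy=5.0040 x'=-1.0498 y'=-3.7498

F_att = 1·(g−p) = 1·(-1,5) = (-1.0000,5.0000)
o1: d²=50 ≤ ρ²=55; F_rep = 2·(5,5)/50² = (0.0040,0.0040)
F = F_att + ΣF_rep = (-0.9960,5.0040)
p' = p + 1/20·F = (-1.0498,-3.7498)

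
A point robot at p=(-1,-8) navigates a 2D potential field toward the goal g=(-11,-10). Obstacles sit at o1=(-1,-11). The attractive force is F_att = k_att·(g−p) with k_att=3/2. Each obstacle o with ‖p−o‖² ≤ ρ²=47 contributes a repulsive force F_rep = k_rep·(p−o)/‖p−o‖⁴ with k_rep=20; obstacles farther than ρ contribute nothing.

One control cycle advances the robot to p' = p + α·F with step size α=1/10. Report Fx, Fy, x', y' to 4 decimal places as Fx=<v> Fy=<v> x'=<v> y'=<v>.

Fx=-15.0000 Fy=-2.2593 x'=-2.5000 y'=-8.2259

F_att = 3/2·(g−p) = 3/2·(-10,-2) = (-15.0000,-3.0000)
o1: d²=9 ≤ ρ²=47; F_rep = 20·(0,3)/9² = (0.0000,0.7407)
F = F_att + ΣF_rep = (-15.0000,-2.2593)
p' = p + 1/10·F = (-2.5000,-8.2259)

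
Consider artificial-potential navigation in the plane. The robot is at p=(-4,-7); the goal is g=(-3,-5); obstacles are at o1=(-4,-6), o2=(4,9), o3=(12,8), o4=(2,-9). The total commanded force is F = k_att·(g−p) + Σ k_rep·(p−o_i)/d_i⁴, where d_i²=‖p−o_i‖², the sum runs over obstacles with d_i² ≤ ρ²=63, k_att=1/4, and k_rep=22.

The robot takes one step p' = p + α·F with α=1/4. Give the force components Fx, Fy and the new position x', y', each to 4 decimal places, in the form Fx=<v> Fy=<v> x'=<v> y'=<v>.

Fx=0.1675 Fy=-21.4725 x'=-3.9581 y'=-12.3681

F_att = 1/4·(g−p) = 1/4·(1,2) = (0.2500,0.5000)
o1: d²=1 ≤ ρ²=63; F_rep = 22·(0,-1)/1² = (0.0000,-22.0000)
o2: d²=320 > ρ²=63 → inactive
o3: d²=481 > ρ²=63 → inactive
o4: d²=40 ≤ ρ²=63; F_rep = 22·(-6,2)/40² = (-0.0825,0.0275)
F = F_att + ΣF_rep = (0.1675,-21.4725)
p' = p + 1/4·F = (-3.9581,-12.3681)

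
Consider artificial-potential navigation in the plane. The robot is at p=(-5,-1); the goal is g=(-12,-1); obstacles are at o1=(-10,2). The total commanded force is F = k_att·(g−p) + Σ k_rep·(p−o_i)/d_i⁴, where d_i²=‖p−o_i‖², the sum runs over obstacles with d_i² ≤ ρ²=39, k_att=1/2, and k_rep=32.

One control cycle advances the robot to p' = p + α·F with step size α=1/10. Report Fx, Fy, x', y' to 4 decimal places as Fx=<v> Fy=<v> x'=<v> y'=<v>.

F_att = 1/2·(g−p) = 1/2·(-7,0) = (-3.5000,0.0000)
o1: d²=34 ≤ ρ²=39; F_rep = 32·(5,-3)/34² = (0.1384,-0.0830)
F = F_att + ΣF_rep = (-3.3616,-0.0830)
p' = p + 1/10·F = (-5.3362,-1.0083)

Fx=-3.3616 Fy=-0.0830 x'=-5.3362 y'=-1.0083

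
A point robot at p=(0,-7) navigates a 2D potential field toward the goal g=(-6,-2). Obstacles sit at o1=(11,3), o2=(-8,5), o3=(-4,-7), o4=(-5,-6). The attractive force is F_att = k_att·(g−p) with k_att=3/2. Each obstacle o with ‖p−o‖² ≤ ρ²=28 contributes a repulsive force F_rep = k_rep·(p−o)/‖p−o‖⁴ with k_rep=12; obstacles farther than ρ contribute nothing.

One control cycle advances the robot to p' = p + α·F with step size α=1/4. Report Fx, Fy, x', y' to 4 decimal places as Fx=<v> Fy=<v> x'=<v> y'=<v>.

F_att = 3/2·(g−p) = 3/2·(-6,5) = (-9.0000,7.5000)
o1: d²=221 > ρ²=28 → inactive
o2: d²=208 > ρ²=28 → inactive
o3: d²=16 ≤ ρ²=28; F_rep = 12·(4,0)/16² = (0.1875,0.0000)
o4: d²=26 ≤ ρ²=28; F_rep = 12·(5,-1)/26² = (0.0888,-0.0178)
F = F_att + ΣF_rep = (-8.7237,7.4822)
p' = p + 1/4·F = (-2.1809,-5.1294)

Fx=-8.7237 Fy=7.4822 x'=-2.1809 y'=-5.1294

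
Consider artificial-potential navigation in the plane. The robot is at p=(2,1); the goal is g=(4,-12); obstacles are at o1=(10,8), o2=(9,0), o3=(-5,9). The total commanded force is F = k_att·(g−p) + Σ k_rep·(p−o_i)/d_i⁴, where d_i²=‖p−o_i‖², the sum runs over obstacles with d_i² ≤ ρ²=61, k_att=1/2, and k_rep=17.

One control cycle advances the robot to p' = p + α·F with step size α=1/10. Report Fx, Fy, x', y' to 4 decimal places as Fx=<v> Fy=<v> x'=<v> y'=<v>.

Fx=0.9524 Fy=-6.4932 x'=2.0952 y'=0.3507

F_att = 1/2·(g−p) = 1/2·(2,-13) = (1.0000,-6.5000)
o1: d²=113 > ρ²=61 → inactive
o2: d²=50 ≤ ρ²=61; F_rep = 17·(-7,1)/50² = (-0.0476,0.0068)
o3: d²=113 > ρ²=61 → inactive
F = F_att + ΣF_rep = (0.9524,-6.4932)
p' = p + 1/10·F = (2.0952,0.3507)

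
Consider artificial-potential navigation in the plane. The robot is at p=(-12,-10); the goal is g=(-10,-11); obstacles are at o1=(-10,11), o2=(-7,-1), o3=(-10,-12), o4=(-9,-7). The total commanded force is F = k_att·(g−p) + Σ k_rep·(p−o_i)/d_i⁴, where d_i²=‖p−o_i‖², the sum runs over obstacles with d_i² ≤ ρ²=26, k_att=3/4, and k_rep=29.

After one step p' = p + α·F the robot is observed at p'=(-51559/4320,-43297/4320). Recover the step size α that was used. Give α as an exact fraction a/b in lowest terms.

F_att = 3/4·(g−p) = 3/4·(2,-1) = (1.5000,-0.7500)
o1: d²=445 > ρ²=26 → inactive
o2: d²=106 > ρ²=26 → inactive
o3: d²=8 ≤ ρ²=26; F_rep = 29·(-2,2)/8² = (-0.9062,0.9062)
o4: d²=18 ≤ ρ²=26; F_rep = 29·(-3,-3)/18² = (-0.2685,-0.2685)
F = F_att + ΣF_rep = (0.3252,-0.1123)
Δp = p'−p = (0.0650,-0.0225); α = Δx/Fx = (281/4320) / (281/864) = 1/5
check: Δy/Fy = (-97/4320) / (-97/864) = 1/5 ✓

α = 1/5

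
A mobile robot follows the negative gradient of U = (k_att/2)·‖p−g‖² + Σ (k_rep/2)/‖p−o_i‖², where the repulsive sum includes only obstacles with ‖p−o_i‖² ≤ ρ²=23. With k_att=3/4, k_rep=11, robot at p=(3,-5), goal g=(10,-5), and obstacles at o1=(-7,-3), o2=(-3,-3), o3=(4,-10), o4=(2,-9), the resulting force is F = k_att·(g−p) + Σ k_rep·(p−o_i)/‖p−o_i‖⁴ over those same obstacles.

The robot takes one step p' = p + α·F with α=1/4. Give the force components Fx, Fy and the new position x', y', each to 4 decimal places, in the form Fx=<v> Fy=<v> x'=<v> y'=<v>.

Fx=5.2881 Fy=0.1522 x'=4.3220 y'=-4.9619

F_att = 3/4·(g−p) = 3/4·(7,0) = (5.2500,0.0000)
o1: d²=104 > ρ²=23 → inactive
o2: d²=40 > ρ²=23 → inactive
o3: d²=26 > ρ²=23 → inactive
o4: d²=17 ≤ ρ²=23; F_rep = 11·(1,4)/17² = (0.0381,0.1522)
F = F_att + ΣF_rep = (5.2881,0.1522)
p' = p + 1/4·F = (4.3220,-4.9619)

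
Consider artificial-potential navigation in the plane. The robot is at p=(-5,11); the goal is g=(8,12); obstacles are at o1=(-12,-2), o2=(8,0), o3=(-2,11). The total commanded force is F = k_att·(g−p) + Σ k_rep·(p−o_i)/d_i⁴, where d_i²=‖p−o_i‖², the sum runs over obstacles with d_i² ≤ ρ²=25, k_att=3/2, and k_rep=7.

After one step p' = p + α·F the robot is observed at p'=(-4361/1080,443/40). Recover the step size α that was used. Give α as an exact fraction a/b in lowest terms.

α = 1/20

F_att = 3/2·(g−p) = 3/2·(13,1) = (19.5000,1.5000)
o1: d²=218 > ρ²=25 → inactive
o2: d²=290 > ρ²=25 → inactive
o3: d²=9 ≤ ρ²=25; F_rep = 7·(-3,0)/9² = (-0.2593,0.0000)
F = F_att + ΣF_rep = (19.2407,1.5000)
Δp = p'−p = (0.9620,0.0750); α = Δx/Fx = (1039/1080) / (1039/54) = 1/20
check: Δy/Fy = (3/40) / (3/2) = 1/20 ✓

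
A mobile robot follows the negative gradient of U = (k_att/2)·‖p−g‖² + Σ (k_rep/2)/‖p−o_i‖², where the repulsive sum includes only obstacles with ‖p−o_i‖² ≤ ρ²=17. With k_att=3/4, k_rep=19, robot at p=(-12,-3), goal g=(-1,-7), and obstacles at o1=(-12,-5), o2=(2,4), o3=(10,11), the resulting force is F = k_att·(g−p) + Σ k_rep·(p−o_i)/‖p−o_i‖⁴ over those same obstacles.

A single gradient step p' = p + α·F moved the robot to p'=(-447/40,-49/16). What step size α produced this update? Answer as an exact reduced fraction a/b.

α = 1/10

F_att = 3/4·(g−p) = 3/4·(11,-4) = (8.2500,-3.0000)
o1: d²=4 ≤ ρ²=17; F_rep = 19·(0,2)/4² = (0.0000,2.3750)
o2: d²=245 > ρ²=17 → inactive
o3: d²=680 > ρ²=17 → inactive
F = F_att + ΣF_rep = (8.2500,-0.6250)
Δp = p'−p = (0.8250,-0.0625); α = Δx/Fx = (33/40) / (33/4) = 1/10
check: Δy/Fy = (-1/16) / (-5/8) = 1/10 ✓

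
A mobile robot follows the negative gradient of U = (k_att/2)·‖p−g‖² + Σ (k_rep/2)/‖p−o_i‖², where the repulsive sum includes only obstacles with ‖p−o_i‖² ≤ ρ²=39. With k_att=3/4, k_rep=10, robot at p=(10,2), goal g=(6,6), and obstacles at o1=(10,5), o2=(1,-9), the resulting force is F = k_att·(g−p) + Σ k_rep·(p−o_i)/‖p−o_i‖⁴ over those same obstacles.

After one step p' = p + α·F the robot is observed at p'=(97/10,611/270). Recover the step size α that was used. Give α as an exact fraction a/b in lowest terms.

F_att = 3/4·(g−p) = 3/4·(-4,4) = (-3.0000,3.0000)
o1: d²=9 ≤ ρ²=39; F_rep = 10·(0,-3)/9² = (0.0000,-0.3704)
o2: d²=202 > ρ²=39 → inactive
F = F_att + ΣF_rep = (-3.0000,2.6296)
Δp = p'−p = (-0.3000,0.2630); α = Δx/Fx = (-3/10) / (-3) = 1/10
check: Δy/Fy = (71/270) / (71/27) = 1/10 ✓

α = 1/10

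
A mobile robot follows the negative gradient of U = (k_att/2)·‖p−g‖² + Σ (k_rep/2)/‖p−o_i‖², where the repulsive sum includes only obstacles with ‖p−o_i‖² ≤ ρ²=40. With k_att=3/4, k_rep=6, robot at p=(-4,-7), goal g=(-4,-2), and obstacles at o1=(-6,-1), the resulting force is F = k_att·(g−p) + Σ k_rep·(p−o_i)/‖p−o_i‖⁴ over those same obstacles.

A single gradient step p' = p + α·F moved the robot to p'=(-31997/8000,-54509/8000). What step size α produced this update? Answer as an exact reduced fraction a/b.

α = 1/20

F_att = 3/4·(g−p) = 3/4·(0,5) = (0.0000,3.7500)
o1: d²=40 ≤ ρ²=40; F_rep = 6·(2,-6)/40² = (0.0075,-0.0225)
F = F_att + ΣF_rep = (0.0075,3.7275)
Δp = p'−p = (0.0004,0.1864); α = Δx/Fx = (3/8000) / (3/400) = 1/20
check: Δy/Fy = (1491/8000) / (1491/400) = 1/20 ✓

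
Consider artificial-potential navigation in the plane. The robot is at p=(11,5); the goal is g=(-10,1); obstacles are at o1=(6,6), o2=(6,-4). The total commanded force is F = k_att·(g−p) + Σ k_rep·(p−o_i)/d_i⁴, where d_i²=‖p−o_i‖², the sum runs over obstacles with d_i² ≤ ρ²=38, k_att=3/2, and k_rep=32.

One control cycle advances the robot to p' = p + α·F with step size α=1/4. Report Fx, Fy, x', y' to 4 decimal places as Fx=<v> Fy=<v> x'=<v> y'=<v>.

Fx=-31.2633 Fy=-6.0473 x'=3.1842 y'=3.4882

F_att = 3/2·(g−p) = 3/2·(-21,-4) = (-31.5000,-6.0000)
o1: d²=26 ≤ ρ²=38; F_rep = 32·(5,-1)/26² = (0.2367,-0.0473)
o2: d²=106 > ρ²=38 → inactive
F = F_att + ΣF_rep = (-31.2633,-6.0473)
p' = p + 1/4·F = (3.1842,3.4882)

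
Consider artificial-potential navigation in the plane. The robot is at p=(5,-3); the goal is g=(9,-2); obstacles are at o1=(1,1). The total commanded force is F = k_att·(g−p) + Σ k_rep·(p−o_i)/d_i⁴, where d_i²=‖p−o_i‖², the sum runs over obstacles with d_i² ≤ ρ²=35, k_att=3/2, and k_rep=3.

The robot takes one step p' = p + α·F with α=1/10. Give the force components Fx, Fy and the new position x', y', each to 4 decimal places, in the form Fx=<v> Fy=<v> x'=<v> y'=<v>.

F_att = 3/2·(g−p) = 3/2·(4,1) = (6.0000,1.5000)
o1: d²=32 ≤ ρ²=35; F_rep = 3·(4,-4)/32² = (0.0117,-0.0117)
F = F_att + ΣF_rep = (6.0117,1.4883)
p' = p + 1/10·F = (5.6012,-2.8512)

Fx=6.0117 Fy=1.4883 x'=5.6012 y'=-2.8512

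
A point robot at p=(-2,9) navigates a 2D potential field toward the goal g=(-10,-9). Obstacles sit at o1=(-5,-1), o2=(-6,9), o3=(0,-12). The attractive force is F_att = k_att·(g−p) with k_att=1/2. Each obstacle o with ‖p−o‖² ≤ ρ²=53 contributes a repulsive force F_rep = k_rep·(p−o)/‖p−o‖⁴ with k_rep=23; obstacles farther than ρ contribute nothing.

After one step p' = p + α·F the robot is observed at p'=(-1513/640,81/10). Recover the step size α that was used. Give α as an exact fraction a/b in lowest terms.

F_att = 1/2·(g−p) = 1/2·(-8,-18) = (-4.0000,-9.0000)
o1: d²=109 > ρ²=53 → inactive
o2: d²=16 ≤ ρ²=53; F_rep = 23·(4,0)/16² = (0.3594,0.0000)
o3: d²=445 > ρ²=53 → inactive
F = F_att + ΣF_rep = (-3.6406,-9.0000)
Δp = p'−p = (-0.3641,-0.9000); α = Δx/Fx = (-233/640) / (-233/64) = 1/10
check: Δy/Fy = (-9/10) / (-9) = 1/10 ✓

α = 1/10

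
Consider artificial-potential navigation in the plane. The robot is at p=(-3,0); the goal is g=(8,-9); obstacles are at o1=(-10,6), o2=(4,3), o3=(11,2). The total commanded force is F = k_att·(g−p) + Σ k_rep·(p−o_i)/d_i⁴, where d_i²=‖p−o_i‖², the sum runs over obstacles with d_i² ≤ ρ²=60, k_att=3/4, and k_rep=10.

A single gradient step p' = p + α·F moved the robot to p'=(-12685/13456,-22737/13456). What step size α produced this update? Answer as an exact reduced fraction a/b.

F_att = 3/4·(g−p) = 3/4·(11,-9) = (8.2500,-6.7500)
o1: d²=85 > ρ²=60 → inactive
o2: d²=58 ≤ ρ²=60; F_rep = 10·(-7,-3)/58² = (-0.0208,-0.0089)
o3: d²=200 > ρ²=60 → inactive
F = F_att + ΣF_rep = (8.2292,-6.7589)
Δp = p'−p = (2.0573,-1.6897); α = Δx/Fx = (27683/13456) / (27683/3364) = 1/4
check: Δy/Fy = (-22737/13456) / (-22737/3364) = 1/4 ✓

α = 1/4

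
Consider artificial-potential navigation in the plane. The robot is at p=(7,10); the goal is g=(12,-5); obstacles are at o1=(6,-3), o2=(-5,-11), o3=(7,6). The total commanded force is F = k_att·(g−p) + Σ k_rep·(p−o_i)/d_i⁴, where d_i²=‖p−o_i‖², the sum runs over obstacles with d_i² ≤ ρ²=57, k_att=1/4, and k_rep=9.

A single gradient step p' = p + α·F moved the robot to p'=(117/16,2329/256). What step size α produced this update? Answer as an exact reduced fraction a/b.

F_att = 1/4·(g−p) = 1/4·(5,-15) = (1.2500,-3.7500)
o1: d²=170 > ρ²=57 → inactive
o2: d²=585 > ρ²=57 → inactive
o3: d²=16 ≤ ρ²=57; F_rep = 9·(0,4)/16² = (0.0000,0.1406)
F = F_att + ΣF_rep = (1.2500,-3.6094)
Δp = p'−p = (0.3125,-0.9023); α = Δx/Fx = (5/16) / (5/4) = 1/4
check: Δy/Fy = (-231/256) / (-231/64) = 1/4 ✓

α = 1/4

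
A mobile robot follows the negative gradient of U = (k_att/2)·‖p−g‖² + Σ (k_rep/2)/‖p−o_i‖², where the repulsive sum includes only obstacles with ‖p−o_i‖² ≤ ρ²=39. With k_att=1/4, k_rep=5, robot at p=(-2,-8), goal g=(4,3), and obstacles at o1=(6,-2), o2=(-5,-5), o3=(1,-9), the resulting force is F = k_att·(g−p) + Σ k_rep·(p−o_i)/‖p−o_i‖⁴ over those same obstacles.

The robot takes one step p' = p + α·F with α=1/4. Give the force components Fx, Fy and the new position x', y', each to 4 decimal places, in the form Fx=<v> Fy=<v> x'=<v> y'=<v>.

Fx=1.3963 Fy=2.7537 x'=-1.6509 y'=-7.3116

F_att = 1/4·(g−p) = 1/4·(6,11) = (1.5000,2.7500)
o1: d²=100 > ρ²=39 → inactive
o2: d²=18 ≤ ρ²=39; F_rep = 5·(3,-3)/18² = (0.0463,-0.0463)
o3: d²=10 ≤ ρ²=39; F_rep = 5·(-3,1)/10² = (-0.1500,0.0500)
F = F_att + ΣF_rep = (1.3963,2.7537)
p' = p + 1/4·F = (-1.6509,-7.3116)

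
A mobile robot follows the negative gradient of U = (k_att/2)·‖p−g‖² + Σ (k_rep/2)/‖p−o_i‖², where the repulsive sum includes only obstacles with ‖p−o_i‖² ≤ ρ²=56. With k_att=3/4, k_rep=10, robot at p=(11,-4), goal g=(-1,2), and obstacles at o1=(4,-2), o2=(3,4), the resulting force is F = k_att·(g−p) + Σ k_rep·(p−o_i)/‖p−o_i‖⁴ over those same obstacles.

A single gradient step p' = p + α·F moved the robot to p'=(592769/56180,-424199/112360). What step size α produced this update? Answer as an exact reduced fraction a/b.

α = 1/20

F_att = 3/4·(g−p) = 3/4·(-12,6) = (-9.0000,4.5000)
o1: d²=53 ≤ ρ²=56; F_rep = 10·(7,-2)/53² = (0.0249,-0.0071)
o2: d²=128 > ρ²=56 → inactive
F = F_att + ΣF_rep = (-8.9751,4.4929)
Δp = p'−p = (-0.4488,0.2246); α = Δx/Fx = (-25211/56180) / (-25211/2809) = 1/20
check: Δy/Fy = (25241/112360) / (25241/5618) = 1/20 ✓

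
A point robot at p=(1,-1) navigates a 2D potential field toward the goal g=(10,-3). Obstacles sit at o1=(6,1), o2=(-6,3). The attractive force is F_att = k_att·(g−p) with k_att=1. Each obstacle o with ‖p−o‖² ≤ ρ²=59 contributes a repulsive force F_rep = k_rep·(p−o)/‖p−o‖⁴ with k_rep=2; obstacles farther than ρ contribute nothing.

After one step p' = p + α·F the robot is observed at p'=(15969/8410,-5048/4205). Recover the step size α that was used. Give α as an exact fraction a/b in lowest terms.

α = 1/10

F_att = 1·(g−p) = 1·(9,-2) = (9.0000,-2.0000)
o1: d²=29 ≤ ρ²=59; F_rep = 2·(-5,-2)/29² = (-0.0119,-0.0048)
o2: d²=65 > ρ²=59 → inactive
F = F_att + ΣF_rep = (8.9881,-2.0048)
Δp = p'−p = (0.8988,-0.2005); α = Δx/Fx = (7559/8410) / (7559/841) = 1/10
check: Δy/Fy = (-843/4205) / (-1686/841) = 1/10 ✓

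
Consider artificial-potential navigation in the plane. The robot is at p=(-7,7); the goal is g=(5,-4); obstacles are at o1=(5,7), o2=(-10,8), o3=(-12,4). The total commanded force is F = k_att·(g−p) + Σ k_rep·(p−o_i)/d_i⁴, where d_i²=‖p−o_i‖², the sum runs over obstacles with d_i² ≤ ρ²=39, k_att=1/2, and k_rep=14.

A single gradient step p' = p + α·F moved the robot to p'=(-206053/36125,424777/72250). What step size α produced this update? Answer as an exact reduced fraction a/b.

α = 1/5

F_att = 1/2·(g−p) = 1/2·(12,-11) = (6.0000,-5.5000)
o1: d²=144 > ρ²=39 → inactive
o2: d²=10 ≤ ρ²=39; F_rep = 14·(3,-1)/10² = (0.4200,-0.1400)
o3: d²=34 ≤ ρ²=39; F_rep = 14·(5,3)/34² = (0.0606,0.0363)
F = F_att + ΣF_rep = (6.4806,-5.6037)
Δp = p'−p = (1.2961,-1.1207); α = Δx/Fx = (46822/36125) / (46822/7225) = 1/5
check: Δy/Fy = (-80973/72250) / (-80973/14450) = 1/5 ✓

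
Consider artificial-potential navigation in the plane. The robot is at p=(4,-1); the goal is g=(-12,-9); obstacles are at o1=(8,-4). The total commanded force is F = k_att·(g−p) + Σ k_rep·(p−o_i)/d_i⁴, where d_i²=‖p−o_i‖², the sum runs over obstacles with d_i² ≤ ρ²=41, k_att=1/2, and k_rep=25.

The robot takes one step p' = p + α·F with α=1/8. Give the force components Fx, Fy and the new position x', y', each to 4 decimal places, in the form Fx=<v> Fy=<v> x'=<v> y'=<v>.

Fx=-8.1600 Fy=-3.8800 x'=2.9800 y'=-1.4850

F_att = 1/2·(g−p) = 1/2·(-16,-8) = (-8.0000,-4.0000)
o1: d²=25 ≤ ρ²=41; F_rep = 25·(-4,3)/25² = (-0.1600,0.1200)
F = F_att + ΣF_rep = (-8.1600,-3.8800)
p' = p + 1/8·F = (2.9800,-1.4850)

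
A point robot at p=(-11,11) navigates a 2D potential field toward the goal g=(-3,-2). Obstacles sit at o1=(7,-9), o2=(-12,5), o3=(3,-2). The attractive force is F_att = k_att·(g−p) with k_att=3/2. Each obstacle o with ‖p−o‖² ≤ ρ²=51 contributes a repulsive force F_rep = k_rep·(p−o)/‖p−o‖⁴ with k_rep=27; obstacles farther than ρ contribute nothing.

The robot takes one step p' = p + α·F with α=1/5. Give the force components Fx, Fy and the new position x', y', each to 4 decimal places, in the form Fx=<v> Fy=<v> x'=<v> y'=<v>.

F_att = 3/2·(g−p) = 3/2·(8,-13) = (12.0000,-19.5000)
o1: d²=724 > ρ²=51 → inactive
o2: d²=37 ≤ ρ²=51; F_rep = 27·(1,6)/37² = (0.0197,0.1183)
o3: d²=365 > ρ²=51 → inactive
F = F_att + ΣF_rep = (12.0197,-19.3817)
p' = p + 1/5·F = (-8.5961,7.1237)

Fx=12.0197 Fy=-19.3817 x'=-8.5961 y'=7.1237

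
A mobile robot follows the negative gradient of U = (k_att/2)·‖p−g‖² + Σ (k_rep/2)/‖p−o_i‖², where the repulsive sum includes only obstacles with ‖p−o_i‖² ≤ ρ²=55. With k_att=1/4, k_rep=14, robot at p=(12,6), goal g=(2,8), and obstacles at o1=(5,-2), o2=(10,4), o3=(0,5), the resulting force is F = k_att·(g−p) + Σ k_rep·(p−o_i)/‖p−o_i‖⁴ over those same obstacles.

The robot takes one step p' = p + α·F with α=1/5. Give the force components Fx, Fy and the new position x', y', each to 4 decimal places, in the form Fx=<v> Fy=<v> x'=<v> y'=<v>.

Fx=-2.0625 Fy=0.9375 x'=11.5875 y'=6.1875

F_att = 1/4·(g−p) = 1/4·(-10,2) = (-2.5000,0.5000)
o1: d²=113 > ρ²=55 → inactive
o2: d²=8 ≤ ρ²=55; F_rep = 14·(2,2)/8² = (0.4375,0.4375)
o3: d²=145 > ρ²=55 → inactive
F = F_att + ΣF_rep = (-2.0625,0.9375)
p' = p + 1/5·F = (11.5875,6.1875)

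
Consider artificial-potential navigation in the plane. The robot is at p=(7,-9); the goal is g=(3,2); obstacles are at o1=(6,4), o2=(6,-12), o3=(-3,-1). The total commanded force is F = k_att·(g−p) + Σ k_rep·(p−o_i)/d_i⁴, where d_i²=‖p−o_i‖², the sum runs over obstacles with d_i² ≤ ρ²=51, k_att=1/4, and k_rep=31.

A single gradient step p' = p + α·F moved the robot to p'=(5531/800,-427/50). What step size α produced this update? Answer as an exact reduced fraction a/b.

F_att = 1/4·(g−p) = 1/4·(-4,11) = (-1.0000,2.7500)
o1: d²=170 > ρ²=51 → inactive
o2: d²=10 ≤ ρ²=51; F_rep = 31·(1,3)/10² = (0.3100,0.9300)
o3: d²=164 > ρ²=51 → inactive
F = F_att + ΣF_rep = (-0.6900,3.6800)
Δp = p'−p = (-0.0862,0.4600); α = Δx/Fx = (-69/800) / (-69/100) = 1/8
check: Δy/Fy = (23/50) / (92/25) = 1/8 ✓

α = 1/8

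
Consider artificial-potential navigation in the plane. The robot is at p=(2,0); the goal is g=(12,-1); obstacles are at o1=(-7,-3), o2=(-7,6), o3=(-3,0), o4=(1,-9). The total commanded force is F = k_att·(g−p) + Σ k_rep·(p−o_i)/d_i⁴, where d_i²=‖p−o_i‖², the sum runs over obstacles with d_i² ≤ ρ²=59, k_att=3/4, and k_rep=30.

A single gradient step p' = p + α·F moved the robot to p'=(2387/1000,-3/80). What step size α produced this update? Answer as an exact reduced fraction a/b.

α = 1/20

F_att = 3/4·(g−p) = 3/4·(10,-1) = (7.5000,-0.7500)
o1: d²=90 > ρ²=59 → inactive
o2: d²=117 > ρ²=59 → inactive
o3: d²=25 ≤ ρ²=59; F_rep = 30·(5,0)/25² = (0.2400,0.0000)
o4: d²=82 > ρ²=59 → inactive
F = F_att + ΣF_rep = (7.7400,-0.7500)
Δp = p'−p = (0.3870,-0.0375); α = Δx/Fx = (387/1000) / (387/50) = 1/20
check: Δy/Fy = (-3/80) / (-3/4) = 1/20 ✓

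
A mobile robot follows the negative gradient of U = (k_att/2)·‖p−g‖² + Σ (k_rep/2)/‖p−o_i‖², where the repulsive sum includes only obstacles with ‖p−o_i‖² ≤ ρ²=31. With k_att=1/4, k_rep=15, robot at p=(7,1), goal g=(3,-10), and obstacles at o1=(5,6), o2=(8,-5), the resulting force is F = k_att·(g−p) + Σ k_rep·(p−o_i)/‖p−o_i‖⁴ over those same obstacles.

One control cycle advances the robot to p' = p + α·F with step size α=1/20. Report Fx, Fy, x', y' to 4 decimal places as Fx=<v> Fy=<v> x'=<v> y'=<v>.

F_att = 1/4·(g−p) = 1/4·(-4,-11) = (-1.0000,-2.7500)
o1: d²=29 ≤ ρ²=31; F_rep = 15·(2,-5)/29² = (0.0357,-0.0892)
o2: d²=37 > ρ²=31 → inactive
F = F_att + ΣF_rep = (-0.9643,-2.8392)
p' = p + 1/20·F = (6.9518,0.8580)

Fx=-0.9643 Fy=-2.8392 x'=6.9518 y'=0.8580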